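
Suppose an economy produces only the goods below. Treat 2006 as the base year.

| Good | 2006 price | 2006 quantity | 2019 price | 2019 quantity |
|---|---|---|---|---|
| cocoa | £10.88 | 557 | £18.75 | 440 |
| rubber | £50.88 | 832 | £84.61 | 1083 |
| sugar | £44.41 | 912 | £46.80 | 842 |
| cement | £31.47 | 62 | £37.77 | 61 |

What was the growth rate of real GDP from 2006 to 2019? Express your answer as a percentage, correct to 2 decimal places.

Real GDP 2006 = Nominal GDP 2006 = 10.88·557 + 50.88·832 + 44.41·912 + 31.47·62 = 90845.38.
Real GDP 2019 (at 2006 prices) = 10.88·440 + 50.88·1083 + 44.41·842 + 31.47·61 = 99203.13.
Real growth = 99203.13/90845.38 − 1 = 0.0920.

9.20%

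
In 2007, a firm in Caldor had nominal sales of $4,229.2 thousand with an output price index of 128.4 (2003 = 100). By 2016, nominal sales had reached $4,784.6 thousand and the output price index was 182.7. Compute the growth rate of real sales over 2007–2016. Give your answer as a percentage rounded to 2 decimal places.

Real sales 2007 = 4229.2 / 1.284 = 3293.77.
Real sales 2016 = 4784.6 / 1.827 = 2618.83.
Real growth = 2618.83 / 3293.77 − 1 = -0.2049.

-20.49%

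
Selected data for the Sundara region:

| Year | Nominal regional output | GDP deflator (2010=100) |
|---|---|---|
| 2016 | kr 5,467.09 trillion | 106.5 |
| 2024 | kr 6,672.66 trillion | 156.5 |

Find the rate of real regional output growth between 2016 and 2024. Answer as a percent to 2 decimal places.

Real regional output 2016 = 5467.09 / 1.065 = 5133.42.
Real regional output 2024 = 6672.66 / 1.565 = 4263.68.
Real growth = 4263.68 / 5133.42 − 1 = -0.1694.

-16.94%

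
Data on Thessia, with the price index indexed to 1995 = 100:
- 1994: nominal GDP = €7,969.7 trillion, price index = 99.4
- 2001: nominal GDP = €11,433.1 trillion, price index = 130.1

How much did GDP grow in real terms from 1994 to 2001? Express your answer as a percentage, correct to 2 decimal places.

Deflate each year: 1994 → 7969.7/0.994 = 8017.81; 2001 → 11433.1/1.301 = 8787.93.
So real GDP changed by 8787.93/8017.81 − 1 = 0.0961, i.e. 9.61%.

9.61%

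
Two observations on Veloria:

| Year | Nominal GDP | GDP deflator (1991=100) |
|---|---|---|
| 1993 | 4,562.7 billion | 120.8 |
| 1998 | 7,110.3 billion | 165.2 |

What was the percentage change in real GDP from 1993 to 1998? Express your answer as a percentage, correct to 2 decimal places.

13.95%

Deflate each year: 1993 → 4562.7/1.208 = 3777.07; 1998 → 7110.3/1.652 = 4304.06.
So real GDP changed by 4304.06/3777.07 − 1 = 0.1395, i.e. 13.95%.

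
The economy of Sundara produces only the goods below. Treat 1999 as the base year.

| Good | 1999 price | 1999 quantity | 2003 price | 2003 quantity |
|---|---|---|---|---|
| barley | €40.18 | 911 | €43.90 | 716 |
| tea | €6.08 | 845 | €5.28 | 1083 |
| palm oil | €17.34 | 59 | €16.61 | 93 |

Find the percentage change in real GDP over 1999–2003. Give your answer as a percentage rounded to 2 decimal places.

-13.56%

Real GDP 1999 = Nominal GDP 1999 = 40.18·911 + 6.08·845 + 17.34·59 = 42764.64.
Real GDP 2003 (at 1999 prices) = 40.18·716 + 6.08·1083 + 17.34·93 = 36966.14.
Real growth = 36966.14/42764.64 − 1 = -0.1356.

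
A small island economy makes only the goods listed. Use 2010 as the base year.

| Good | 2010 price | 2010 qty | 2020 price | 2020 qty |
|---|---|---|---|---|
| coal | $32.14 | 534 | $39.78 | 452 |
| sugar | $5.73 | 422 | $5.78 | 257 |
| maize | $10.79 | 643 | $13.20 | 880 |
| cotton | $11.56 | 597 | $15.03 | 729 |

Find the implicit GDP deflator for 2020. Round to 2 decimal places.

123.93

Nominal GDP 2020 = 39.78·452 + 5.78·257 + 13.20·880 + 15.03·729 = 42038.89.
Real GDP 2020 (at 2010 prices) = 32.14·452 + 5.73·257 + 10.79·880 + 11.56·729 = 33922.33.
Deflator = Nominal/Real × 100 = 42038.89/33922.33 × 100 = 123.927.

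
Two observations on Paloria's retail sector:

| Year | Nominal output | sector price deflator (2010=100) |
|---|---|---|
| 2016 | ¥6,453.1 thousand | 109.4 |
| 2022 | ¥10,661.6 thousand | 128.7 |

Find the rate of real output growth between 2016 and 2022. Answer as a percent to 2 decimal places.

40.44%

Real output 2016 = 6453.1 / 1.094 = 5898.63.
Real output 2022 = 10661.6 / 1.287 = 8284.07.
Real growth = 8284.07 / 5898.63 − 1 = 0.4044.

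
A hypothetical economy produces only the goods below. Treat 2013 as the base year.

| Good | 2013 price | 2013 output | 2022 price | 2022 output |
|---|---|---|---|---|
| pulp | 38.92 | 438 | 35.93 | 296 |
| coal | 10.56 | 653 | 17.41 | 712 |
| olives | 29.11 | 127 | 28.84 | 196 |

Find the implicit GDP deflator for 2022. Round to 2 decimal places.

Nominal GDP 2022 = 35.93·296 + 17.41·712 + 28.84·196 = 28683.84.
Real GDP 2022 (at 2013 prices) = 38.92·296 + 10.56·712 + 29.11·196 = 24744.60.
Deflator = Nominal/Real × 100 = 28683.84/24744.60 × 100 = 115.920.

115.92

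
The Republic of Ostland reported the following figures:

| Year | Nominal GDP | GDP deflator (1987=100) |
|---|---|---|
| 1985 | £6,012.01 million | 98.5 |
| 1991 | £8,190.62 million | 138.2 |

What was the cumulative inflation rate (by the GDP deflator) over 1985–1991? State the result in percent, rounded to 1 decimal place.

40.3%

Price-level change = 138.2 / 98.5 − 1 = 0.4030.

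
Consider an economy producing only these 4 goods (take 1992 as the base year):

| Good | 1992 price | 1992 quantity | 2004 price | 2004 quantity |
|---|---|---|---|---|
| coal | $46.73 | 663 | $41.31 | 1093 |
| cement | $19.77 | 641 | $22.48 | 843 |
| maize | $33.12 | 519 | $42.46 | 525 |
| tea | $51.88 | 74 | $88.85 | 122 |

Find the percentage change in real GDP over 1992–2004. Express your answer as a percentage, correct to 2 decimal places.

Real GDP 1992 = Nominal GDP 1992 = 46.73·663 + 19.77·641 + 33.12·519 + 51.88·74 = 64682.96.
Real GDP 2004 (at 1992 prices) = 46.73·1093 + 19.77·843 + 33.12·525 + 51.88·122 = 91459.36.
Real growth = 91459.36/64682.96 − 1 = 0.4140.

41.40%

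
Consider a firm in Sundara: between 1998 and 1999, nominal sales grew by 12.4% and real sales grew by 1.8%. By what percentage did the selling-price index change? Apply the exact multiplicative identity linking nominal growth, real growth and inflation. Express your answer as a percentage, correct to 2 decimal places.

(1 + g_nom) = (1 + g_real)(1 + π), so π = 1.1240 / 1.0180 − 1 = 0.10413.

10.41%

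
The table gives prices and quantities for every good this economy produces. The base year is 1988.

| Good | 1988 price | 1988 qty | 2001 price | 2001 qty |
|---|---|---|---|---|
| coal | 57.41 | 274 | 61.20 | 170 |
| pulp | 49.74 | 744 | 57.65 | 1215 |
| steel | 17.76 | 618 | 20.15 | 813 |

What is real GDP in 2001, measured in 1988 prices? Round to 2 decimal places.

Real GDP 2001 = Σ (p_1988 × q_2001) = 57.41·170 + 49.74·1215 + 17.76·813 = 84632.68.

84632.68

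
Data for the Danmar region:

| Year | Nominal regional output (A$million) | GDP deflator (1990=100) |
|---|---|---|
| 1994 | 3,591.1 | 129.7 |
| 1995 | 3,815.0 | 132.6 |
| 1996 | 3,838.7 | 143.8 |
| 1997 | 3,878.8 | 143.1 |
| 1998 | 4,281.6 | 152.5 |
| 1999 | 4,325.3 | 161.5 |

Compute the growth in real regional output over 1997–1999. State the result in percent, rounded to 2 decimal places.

-1.19%

Real regional output 1997 = 3878.8/1.431 = 2710.55.
Real regional output 1999 = 4325.3/1.615 = 2678.20.
Change = 2678.20/2710.55 − 1 = -0.0119.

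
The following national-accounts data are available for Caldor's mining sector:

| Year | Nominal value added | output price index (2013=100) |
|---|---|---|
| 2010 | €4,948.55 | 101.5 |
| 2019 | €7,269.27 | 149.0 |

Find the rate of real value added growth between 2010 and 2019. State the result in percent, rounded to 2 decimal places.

Deflate each year: 2010 → 4948.55/1.015 = 4875.42; 2019 → 7269.27/1.490 = 4878.70.
So real value added changed by 4878.70/4875.42 − 1 = 0.0007, i.e. 0.07%.

0.07%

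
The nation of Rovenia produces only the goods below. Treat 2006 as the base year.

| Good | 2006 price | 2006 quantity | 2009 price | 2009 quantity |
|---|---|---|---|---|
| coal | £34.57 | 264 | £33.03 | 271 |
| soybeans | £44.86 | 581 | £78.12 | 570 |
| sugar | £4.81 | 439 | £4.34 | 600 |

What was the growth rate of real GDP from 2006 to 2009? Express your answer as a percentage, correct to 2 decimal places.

1.40%

Real GDP 2006 = Nominal GDP 2006 = 34.57·264 + 44.86·581 + 4.81·439 = 37301.73.
Real GDP 2009 (at 2006 prices) = 34.57·271 + 44.86·570 + 4.81·600 = 37824.67.
Real growth = 37824.67/37301.73 − 1 = 0.0140.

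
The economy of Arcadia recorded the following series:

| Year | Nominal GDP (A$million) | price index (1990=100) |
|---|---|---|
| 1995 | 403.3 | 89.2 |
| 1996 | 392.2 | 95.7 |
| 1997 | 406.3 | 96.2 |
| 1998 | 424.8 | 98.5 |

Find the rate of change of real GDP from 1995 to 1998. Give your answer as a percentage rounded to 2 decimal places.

Real GDP 1995 = 403.3/0.892 = 452.13.
Real GDP 1998 = 424.8/0.985 = 431.27.
Change = 431.27/452.13 − 1 = -0.0461.

-4.61%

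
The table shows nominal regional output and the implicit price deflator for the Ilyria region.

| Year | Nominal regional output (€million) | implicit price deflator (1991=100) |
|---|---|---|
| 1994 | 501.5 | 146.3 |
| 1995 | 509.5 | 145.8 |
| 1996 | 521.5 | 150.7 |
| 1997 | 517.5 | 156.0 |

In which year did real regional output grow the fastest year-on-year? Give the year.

1995

1995: real = 509.5/1.458 = 349.45; growth vs 1994 (342.79) = 1.94%.
1996: real = 521.5/1.507 = 346.05; growth vs 1995 (349.45) = -0.97%.
1997: real = 517.5/1.560 = 331.73; growth vs 1996 (346.05) = -4.14%.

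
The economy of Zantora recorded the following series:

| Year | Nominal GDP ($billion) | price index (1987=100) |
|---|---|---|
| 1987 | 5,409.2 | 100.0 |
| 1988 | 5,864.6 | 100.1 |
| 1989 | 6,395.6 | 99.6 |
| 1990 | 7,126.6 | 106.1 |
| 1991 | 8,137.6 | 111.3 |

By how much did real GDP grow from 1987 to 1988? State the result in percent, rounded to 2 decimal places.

Real GDP 1987 = 5409.2/1.000 = 5409.20.
Real GDP 1988 = 5864.6/1.001 = 5858.74.
Change = 5858.74/5409.20 − 1 = 0.0831.

8.31%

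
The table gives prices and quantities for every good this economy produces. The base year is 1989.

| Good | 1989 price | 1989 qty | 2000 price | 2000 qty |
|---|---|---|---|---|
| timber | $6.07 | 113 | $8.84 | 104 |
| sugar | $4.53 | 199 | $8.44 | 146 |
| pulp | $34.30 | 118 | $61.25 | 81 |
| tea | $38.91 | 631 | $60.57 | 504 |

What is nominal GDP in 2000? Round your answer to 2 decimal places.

$37640.13

Nominal GDP 2000 = Σ (p_2000 × q_2000) = 8.84·104 + 8.44·146 + 61.25·81 + 60.57·504 = 37640.13.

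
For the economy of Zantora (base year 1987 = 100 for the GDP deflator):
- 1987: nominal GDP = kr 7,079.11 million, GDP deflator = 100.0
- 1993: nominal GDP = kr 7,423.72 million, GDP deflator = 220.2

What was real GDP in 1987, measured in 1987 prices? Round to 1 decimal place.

kr 7,079.1 million

Real GDP = Nominal / (GDP deflator/100) = 7079.11 / 1.000 = 7079.11.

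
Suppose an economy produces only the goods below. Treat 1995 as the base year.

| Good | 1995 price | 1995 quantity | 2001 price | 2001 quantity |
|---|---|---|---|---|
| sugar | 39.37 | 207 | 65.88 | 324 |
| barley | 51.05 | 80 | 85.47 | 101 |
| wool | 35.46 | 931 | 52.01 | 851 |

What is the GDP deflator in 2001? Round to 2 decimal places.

154.38

Nominal GDP 2001 = 65.88·324 + 85.47·101 + 52.01·851 = 74238.10.
Real GDP 2001 (at 1995 prices) = 39.37·324 + 51.05·101 + 35.46·851 = 48088.39.
Deflator = Nominal/Real × 100 = 74238.10/48088.39 × 100 = 154.378.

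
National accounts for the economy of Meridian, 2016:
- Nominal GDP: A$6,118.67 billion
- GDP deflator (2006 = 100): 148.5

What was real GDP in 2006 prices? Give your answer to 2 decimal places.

A$4,120.32 billion

Real GDP = Nominal / (GDP deflator/100) = 6118.67 / 1.485 = 4120.32.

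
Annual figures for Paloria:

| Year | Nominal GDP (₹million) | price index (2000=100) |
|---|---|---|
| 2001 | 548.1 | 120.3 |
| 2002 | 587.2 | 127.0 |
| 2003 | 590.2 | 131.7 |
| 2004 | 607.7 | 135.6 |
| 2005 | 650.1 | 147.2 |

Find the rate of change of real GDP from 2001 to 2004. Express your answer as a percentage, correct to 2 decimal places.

Real GDP 2001 = 548.1/1.203 = 455.61.
Real GDP 2004 = 607.7/1.356 = 448.16.
Change = 448.16/455.61 − 1 = -0.0164.

-1.64%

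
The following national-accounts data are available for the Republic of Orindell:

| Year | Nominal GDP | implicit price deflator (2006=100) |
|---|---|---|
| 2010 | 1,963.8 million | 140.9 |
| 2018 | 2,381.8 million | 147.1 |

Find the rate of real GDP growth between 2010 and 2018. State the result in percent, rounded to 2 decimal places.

Real GDP 2010 = 1963.8 / 1.409 = 1393.75.
Real GDP 2018 = 2381.8 / 1.471 = 1619.17.
Real growth = 1619.17 / 1393.75 − 1 = 0.1617.

16.17%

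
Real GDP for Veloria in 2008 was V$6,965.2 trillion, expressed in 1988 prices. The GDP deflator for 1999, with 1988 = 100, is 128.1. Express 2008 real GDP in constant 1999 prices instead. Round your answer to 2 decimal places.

V$8,922.42 trillion

Real GDP in 1999 prices = Real GDP in 1988 prices × (P_1999/P_1988) = 6965.2 × 1.281 = 8922.42.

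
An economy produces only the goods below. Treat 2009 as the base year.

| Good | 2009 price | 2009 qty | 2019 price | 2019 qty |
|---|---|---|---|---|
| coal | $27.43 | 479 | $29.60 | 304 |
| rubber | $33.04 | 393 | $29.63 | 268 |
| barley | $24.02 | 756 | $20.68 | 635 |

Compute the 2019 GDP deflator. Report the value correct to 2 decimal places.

92.68

Nominal GDP 2019 = 29.60·304 + 29.63·268 + 20.68·635 = 30071.04.
Real GDP 2019 (at 2009 prices) = 27.43·304 + 33.04·268 + 24.02·635 = 32446.14.
Deflator = Nominal/Real × 100 = 30071.04/32446.14 × 100 = 92.680.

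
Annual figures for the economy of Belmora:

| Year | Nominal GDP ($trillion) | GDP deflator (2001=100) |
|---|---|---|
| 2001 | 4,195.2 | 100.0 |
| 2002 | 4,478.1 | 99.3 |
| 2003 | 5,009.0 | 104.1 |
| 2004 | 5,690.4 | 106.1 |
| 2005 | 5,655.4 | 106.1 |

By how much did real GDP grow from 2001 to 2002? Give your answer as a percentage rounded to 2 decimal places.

7.50%

Real GDP 2001 = 4195.2/1.000 = 4195.20.
Real GDP 2002 = 4478.1/0.993 = 4509.67.
Change = 4509.67/4195.20 − 1 = 0.0750.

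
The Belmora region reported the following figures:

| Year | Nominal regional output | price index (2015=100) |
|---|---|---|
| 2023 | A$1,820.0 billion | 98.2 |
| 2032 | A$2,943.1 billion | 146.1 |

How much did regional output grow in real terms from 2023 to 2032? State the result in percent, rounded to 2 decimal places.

Deflate each year: 2023 → 1820.0/0.982 = 1853.36; 2032 → 2943.1/1.461 = 2014.44.
So real regional output changed by 2014.44/1853.36 − 1 = 0.0869, i.e. 8.69%.

8.69%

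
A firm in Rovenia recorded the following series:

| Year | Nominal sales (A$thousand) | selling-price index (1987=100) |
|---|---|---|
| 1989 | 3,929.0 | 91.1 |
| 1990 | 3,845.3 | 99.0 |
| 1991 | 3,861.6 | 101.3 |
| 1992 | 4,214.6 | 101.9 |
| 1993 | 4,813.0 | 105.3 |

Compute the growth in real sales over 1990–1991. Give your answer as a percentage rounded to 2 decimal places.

-1.86%

Real sales 1990 = 3845.3/0.990 = 3884.14.
Real sales 1991 = 3861.6/1.013 = 3812.04.
Change = 3812.04/3884.14 − 1 = -0.0186.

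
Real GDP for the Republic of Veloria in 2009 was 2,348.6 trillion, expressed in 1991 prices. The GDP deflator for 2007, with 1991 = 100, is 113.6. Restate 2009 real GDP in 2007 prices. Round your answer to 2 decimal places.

2,668.01 trillion

Real GDP in 2007 prices = Real GDP in 1991 prices × (P_2007/P_1991) = 2348.6 × 1.136 = 2668.01.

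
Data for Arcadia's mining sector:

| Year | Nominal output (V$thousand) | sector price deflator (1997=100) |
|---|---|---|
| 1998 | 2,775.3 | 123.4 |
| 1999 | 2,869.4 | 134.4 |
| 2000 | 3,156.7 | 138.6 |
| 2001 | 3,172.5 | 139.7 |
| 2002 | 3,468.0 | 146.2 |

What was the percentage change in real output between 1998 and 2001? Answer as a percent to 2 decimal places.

Real output 1998 = 2775.3/1.234 = 2249.03.
Real output 2001 = 3172.5/1.397 = 2270.94.
Change = 2270.94/2249.03 − 1 = 0.0097.

0.97%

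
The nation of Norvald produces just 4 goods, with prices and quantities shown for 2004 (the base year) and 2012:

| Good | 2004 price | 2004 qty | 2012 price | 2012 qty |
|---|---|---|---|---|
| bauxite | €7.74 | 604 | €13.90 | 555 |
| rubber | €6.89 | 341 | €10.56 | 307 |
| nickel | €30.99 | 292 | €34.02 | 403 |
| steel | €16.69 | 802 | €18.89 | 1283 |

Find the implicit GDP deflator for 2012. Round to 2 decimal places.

121.31

Nominal GDP 2012 = 13.90·555 + 10.56·307 + 34.02·403 + 18.89·1283 = 48902.35.
Real GDP 2012 (at 2004 prices) = 7.74·555 + 6.89·307 + 30.99·403 + 16.69·1283 = 40313.17.
Deflator = Nominal/Real × 100 = 48902.35/40313.17 × 100 = 121.306.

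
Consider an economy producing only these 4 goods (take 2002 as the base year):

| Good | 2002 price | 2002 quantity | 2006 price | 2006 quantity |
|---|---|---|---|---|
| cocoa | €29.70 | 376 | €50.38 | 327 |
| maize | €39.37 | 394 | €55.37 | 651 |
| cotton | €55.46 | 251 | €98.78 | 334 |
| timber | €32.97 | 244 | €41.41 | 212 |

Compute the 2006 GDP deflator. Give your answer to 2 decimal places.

154.94

Nominal GDP 2006 = 50.38·327 + 55.37·651 + 98.78·334 + 41.41·212 = 94291.57.
Real GDP 2006 (at 2002 prices) = 29.70·327 + 39.37·651 + 55.46·334 + 32.97·212 = 60855.05.
Deflator = Nominal/Real × 100 = 94291.57/60855.05 × 100 = 154.945.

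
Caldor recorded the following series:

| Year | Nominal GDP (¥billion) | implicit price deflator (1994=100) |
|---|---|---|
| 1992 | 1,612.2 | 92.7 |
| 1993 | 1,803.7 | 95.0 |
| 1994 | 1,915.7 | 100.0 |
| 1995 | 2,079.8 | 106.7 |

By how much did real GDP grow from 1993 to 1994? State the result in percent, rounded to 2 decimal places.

Real GDP 1993 = 1803.7/0.950 = 1898.63.
Real GDP 1994 = 1915.7/1.000 = 1915.70.
Change = 1915.70/1898.63 − 1 = 0.0090.

0.90%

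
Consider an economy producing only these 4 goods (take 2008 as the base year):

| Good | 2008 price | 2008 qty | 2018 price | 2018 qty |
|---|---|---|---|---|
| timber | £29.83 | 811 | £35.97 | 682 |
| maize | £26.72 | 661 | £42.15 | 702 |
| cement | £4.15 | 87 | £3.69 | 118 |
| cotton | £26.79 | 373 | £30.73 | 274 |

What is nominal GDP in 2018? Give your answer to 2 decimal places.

Nominal GDP 2018 = Σ (p_2018 × q_2018) = 35.97·682 + 42.15·702 + 3.69·118 + 30.73·274 = 62976.28.

£62976.28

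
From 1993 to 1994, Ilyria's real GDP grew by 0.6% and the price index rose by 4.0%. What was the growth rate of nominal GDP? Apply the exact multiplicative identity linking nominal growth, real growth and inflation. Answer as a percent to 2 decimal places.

(1 + g_nom) = (1 + g_real)(1 + π) = 1.0060 × 1.0400 = 1.04624.

4.62%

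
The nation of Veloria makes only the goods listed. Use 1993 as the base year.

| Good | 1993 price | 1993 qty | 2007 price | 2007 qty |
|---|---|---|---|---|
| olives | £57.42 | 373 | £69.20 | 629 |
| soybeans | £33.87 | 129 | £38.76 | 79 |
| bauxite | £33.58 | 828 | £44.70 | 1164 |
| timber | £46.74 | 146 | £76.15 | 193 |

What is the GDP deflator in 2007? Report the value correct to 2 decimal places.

130.40

Nominal GDP 2007 = 69.20·629 + 38.76·79 + 44.70·1164 + 76.15·193 = 113316.59.
Real GDP 2007 (at 1993 prices) = 57.42·629 + 33.87·79 + 33.58·1164 + 46.74·193 = 86900.85.
Deflator = Nominal/Real × 100 = 113316.59/86900.85 × 100 = 130.398.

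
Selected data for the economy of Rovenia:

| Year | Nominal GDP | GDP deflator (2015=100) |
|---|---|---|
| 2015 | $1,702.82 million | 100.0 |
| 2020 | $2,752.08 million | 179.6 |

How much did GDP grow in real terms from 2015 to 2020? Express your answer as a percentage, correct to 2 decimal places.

Real GDP 2015 = 1702.82 / 1.000 = 1702.82.
Real GDP 2020 = 2752.08 / 1.796 = 1532.34.
Real growth = 1532.34 / 1702.82 − 1 = -0.1001.

-10.01%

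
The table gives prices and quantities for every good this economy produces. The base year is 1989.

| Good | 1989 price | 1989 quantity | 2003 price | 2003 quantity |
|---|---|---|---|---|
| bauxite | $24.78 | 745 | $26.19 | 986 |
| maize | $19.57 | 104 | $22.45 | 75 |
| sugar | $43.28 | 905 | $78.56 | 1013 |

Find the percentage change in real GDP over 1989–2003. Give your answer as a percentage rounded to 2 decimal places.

Real GDP 1989 = Nominal GDP 1989 = 24.78·745 + 19.57·104 + 43.28·905 = 59664.78.
Real GDP 2003 (at 1989 prices) = 24.78·986 + 19.57·75 + 43.28·1013 = 69743.47.
Real growth = 69743.47/59664.78 − 1 = 0.1689.

16.89%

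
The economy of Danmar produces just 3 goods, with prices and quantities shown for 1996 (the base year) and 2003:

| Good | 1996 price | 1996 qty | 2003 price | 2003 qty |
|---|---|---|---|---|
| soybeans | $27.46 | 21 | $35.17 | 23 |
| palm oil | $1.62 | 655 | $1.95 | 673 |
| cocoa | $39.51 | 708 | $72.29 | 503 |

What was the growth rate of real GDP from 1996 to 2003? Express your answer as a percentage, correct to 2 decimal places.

-27.07%

Real GDP 1996 = Nominal GDP 1996 = 27.46·21 + 1.62·655 + 39.51·708 = 29610.84.
Real GDP 2003 (at 1996 prices) = 27.46·23 + 1.62·673 + 39.51·503 = 21595.37.
Real growth = 21595.37/29610.84 − 1 = -0.2707.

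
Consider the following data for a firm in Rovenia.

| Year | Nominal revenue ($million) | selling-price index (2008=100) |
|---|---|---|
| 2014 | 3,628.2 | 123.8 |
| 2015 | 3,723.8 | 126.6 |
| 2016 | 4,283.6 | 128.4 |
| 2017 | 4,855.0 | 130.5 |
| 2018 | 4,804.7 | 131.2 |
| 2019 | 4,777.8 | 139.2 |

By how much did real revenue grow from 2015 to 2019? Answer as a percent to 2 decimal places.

16.69%

Real revenue 2015 = 3723.8/1.266 = 2941.39.
Real revenue 2019 = 4777.8/1.392 = 3432.33.
Change = 3432.33/2941.39 − 1 = 0.1669.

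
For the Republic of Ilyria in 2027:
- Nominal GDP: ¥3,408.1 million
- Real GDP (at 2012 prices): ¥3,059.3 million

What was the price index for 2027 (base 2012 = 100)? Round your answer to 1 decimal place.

111.4

price index = (Nominal / Real) × 100 = 3408.1 / 3059.3 × 100 = 111.40.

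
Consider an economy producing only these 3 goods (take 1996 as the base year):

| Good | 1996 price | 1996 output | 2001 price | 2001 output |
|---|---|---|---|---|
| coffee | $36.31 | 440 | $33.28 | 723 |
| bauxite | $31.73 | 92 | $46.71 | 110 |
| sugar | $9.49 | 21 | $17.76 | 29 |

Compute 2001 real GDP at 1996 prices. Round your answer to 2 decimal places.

$30017.64

Real GDP 2001 = Σ (p_1996 × q_2001) = 36.31·723 + 31.73·110 + 9.49·29 = 30017.64.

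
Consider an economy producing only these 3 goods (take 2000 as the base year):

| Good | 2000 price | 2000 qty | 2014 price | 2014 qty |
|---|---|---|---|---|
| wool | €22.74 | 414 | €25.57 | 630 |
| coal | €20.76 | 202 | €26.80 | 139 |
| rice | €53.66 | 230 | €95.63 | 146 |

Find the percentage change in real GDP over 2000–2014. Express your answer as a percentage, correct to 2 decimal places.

-3.48%

Real GDP 2000 = Nominal GDP 2000 = 22.74·414 + 20.76·202 + 53.66·230 = 25949.68.
Real GDP 2014 (at 2000 prices) = 22.74·630 + 20.76·139 + 53.66·146 = 25046.20.
Real growth = 25046.20/25949.68 − 1 = -0.0348.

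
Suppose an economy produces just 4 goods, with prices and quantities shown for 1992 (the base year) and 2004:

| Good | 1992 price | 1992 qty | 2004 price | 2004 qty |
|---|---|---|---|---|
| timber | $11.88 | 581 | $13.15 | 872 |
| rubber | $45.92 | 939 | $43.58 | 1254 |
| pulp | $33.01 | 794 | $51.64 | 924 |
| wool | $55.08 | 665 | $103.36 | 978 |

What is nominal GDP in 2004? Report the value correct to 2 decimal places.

Nominal GDP 2004 = Σ (p_2004 × q_2004) = 13.15·872 + 43.58·1254 + 51.64·924 + 103.36·978 = 214917.56.

$214917.56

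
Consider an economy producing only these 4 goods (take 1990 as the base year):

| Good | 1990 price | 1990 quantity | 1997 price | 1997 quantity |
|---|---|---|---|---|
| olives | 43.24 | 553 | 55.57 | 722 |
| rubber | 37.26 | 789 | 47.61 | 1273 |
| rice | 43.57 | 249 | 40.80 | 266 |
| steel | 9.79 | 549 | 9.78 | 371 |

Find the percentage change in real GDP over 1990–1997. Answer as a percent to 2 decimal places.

Real GDP 1990 = Nominal GDP 1990 = 43.24·553 + 37.26·789 + 43.57·249 + 9.79·549 = 69533.50.
Real GDP 1997 (at 1990 prices) = 43.24·722 + 37.26·1273 + 43.57·266 + 9.79·371 = 93872.97.
Real growth = 93872.97/69533.50 − 1 = 0.3500.

35.00%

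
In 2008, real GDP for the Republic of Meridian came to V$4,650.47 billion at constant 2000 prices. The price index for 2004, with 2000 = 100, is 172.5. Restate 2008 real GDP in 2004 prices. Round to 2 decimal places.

Real GDP in 2004 prices = Real GDP in 2000 prices × (P_2004/P_2000) = 4650.47 × 1.725 = 8022.06.

V$8,022.06 billion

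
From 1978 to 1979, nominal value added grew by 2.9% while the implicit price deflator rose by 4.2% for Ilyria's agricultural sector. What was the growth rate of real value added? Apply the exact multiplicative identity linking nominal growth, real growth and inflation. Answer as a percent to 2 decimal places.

-1.25%

(1 + g_nom) = (1 + g_real)(1 + π), so g_real = 1.0290 / 1.0420 − 1 = -0.01248.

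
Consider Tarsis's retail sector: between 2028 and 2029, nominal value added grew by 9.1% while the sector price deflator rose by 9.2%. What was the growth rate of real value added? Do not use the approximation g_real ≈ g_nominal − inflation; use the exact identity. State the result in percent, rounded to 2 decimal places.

-0.09%

(1 + g_nom) = (1 + g_real)(1 + π), so g_real = 1.0910 / 1.0920 − 1 = -0.00092.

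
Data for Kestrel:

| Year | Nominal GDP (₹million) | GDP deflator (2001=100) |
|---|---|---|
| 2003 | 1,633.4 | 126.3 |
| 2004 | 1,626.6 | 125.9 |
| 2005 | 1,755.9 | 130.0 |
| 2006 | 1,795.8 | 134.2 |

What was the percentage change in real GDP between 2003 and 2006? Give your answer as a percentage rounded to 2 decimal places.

Real GDP 2003 = 1633.4/1.263 = 1293.27.
Real GDP 2006 = 1795.8/1.342 = 1338.15.
Change = 1338.15/1293.27 − 1 = 0.0347.

3.47%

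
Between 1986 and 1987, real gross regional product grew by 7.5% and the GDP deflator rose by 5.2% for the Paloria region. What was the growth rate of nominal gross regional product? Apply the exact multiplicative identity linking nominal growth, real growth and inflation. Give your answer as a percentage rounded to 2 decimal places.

13.09%

(1 + g_nom) = (1 + g_real)(1 + π) = 1.0750 × 1.0520 = 1.13090.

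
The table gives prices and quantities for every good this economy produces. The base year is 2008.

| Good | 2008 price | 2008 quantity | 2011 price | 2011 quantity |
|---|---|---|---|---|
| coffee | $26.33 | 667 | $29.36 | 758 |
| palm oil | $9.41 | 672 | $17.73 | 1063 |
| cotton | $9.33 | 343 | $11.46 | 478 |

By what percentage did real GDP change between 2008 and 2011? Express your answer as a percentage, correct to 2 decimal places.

27.08%

Real GDP 2008 = Nominal GDP 2008 = 26.33·667 + 9.41·672 + 9.33·343 = 27085.82.
Real GDP 2011 (at 2008 prices) = 26.33·758 + 9.41·1063 + 9.33·478 = 34420.71.
Real growth = 34420.71/27085.82 − 1 = 0.2708.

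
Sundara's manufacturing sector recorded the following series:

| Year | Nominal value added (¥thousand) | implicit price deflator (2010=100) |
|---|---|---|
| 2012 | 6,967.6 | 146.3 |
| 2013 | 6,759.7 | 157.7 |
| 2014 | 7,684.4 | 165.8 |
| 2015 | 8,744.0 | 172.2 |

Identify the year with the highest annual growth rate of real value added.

2013: real = 6759.7/1.577 = 4286.43; growth vs 2012 (4762.54) = -10.00%.
2014: real = 7684.4/1.658 = 4634.74; growth vs 2013 (4286.43) = 8.13%.
2015: real = 8744.0/1.722 = 5077.82; growth vs 2014 (4634.74) = 9.56%.

2015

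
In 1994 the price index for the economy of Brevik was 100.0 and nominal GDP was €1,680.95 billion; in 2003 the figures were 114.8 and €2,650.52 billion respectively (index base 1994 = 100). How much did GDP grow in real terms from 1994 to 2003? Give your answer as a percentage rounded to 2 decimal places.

Real GDP 1994 = 1680.95 / 1.000 = 1680.95.
Real GDP 2003 = 2650.52 / 1.148 = 2308.82.
Real growth = 2308.82 / 1680.95 − 1 = 0.3735.

37.35%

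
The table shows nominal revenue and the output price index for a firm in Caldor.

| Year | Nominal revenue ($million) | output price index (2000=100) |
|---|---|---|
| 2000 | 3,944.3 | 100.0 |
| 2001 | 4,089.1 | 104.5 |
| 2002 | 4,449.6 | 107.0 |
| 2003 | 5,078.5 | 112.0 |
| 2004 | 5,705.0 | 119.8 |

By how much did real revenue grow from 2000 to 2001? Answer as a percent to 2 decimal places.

Real revenue 2000 = 3944.3/1.000 = 3944.30.
Real revenue 2001 = 4089.1/1.045 = 3913.01.
Change = 3913.01/3944.30 − 1 = -0.0079.

-0.79%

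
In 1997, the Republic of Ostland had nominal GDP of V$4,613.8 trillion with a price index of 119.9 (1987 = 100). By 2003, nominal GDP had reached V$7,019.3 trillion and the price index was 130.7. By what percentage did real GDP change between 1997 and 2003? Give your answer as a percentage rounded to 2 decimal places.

Deflate each year: 1997 → 4613.8/1.199 = 3848.04; 2003 → 7019.3/1.307 = 5370.54.
So real GDP changed by 5370.54/3848.04 − 1 = 0.3957, i.e. 39.57%.

39.57%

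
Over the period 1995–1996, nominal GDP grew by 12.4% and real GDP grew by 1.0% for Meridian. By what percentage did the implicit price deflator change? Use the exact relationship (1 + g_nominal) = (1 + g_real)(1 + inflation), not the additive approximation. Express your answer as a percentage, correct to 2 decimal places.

(1 + g_nom) = (1 + g_real)(1 + π), so π = 1.1240 / 1.0100 − 1 = 0.11287.

11.29%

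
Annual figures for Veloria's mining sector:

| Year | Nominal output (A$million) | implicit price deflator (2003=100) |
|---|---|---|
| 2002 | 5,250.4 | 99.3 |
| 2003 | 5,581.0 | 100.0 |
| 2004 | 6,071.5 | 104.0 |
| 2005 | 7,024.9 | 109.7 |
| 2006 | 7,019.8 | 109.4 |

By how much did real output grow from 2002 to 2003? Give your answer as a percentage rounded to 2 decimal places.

Real output 2002 = 5250.4/0.993 = 5287.41.
Real output 2003 = 5581.0/1.000 = 5581.00.
Change = 5581.00/5287.41 − 1 = 0.0555.

5.55%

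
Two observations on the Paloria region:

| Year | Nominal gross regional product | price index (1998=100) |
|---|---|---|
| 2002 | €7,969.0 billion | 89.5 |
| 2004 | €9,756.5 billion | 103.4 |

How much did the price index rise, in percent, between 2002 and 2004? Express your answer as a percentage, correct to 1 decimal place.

Price-level change = 103.4 / 89.5 − 1 = 0.1553.

15.5%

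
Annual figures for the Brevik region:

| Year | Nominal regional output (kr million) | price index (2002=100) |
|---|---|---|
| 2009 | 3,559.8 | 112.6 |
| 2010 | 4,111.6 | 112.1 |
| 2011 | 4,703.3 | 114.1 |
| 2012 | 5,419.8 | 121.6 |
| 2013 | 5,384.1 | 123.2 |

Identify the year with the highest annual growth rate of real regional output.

2010: real = 4111.6/1.121 = 3667.80; growth vs 2009 (3161.46) = 16.02%.
2011: real = 4703.3/1.141 = 4122.09; growth vs 2010 (3667.80) = 12.39%.
2012: real = 5419.8/1.216 = 4457.07; growth vs 2011 (4122.09) = 8.13%.
2013: real = 5384.1/1.232 = 4370.21; growth vs 2012 (4457.07) = -1.95%.

2010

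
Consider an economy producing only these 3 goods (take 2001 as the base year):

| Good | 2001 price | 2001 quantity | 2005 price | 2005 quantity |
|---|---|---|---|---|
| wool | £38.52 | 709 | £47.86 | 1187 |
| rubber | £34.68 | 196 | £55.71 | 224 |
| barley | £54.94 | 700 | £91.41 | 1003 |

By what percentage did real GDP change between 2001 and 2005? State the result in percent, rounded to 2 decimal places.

49.65%

Real GDP 2001 = Nominal GDP 2001 = 38.52·709 + 34.68·196 + 54.94·700 = 72565.96.
Real GDP 2005 (at 2001 prices) = 38.52·1187 + 34.68·224 + 54.94·1003 = 108596.38.
Real growth = 108596.38/72565.96 − 1 = 0.4965.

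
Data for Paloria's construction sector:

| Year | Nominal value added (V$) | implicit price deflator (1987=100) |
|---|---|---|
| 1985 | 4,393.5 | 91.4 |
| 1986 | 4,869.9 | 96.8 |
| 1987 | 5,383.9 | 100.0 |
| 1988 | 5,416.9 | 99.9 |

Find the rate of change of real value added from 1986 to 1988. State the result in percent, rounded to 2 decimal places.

7.78%

Real value added 1986 = 4869.9/0.968 = 5030.89.
Real value added 1988 = 5416.9/0.999 = 5422.32.
Change = 5422.32/5030.89 − 1 = 0.0778.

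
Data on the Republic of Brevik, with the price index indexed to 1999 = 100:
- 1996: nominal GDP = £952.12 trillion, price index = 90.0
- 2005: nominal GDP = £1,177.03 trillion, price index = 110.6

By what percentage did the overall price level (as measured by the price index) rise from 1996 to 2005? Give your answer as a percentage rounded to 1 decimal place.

22.9%

Price-level change = 110.6 / 90.0 − 1 = 0.2289.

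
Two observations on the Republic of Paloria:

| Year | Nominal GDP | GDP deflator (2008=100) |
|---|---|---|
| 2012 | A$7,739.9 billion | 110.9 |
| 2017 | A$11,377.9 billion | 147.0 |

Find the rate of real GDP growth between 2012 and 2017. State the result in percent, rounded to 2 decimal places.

Deflate each year: 2012 → 7739.9/1.109 = 6979.17; 2017 → 11377.9/1.470 = 7740.07.
So real GDP changed by 7740.07/6979.17 − 1 = 0.1090, i.e. 10.90%.

10.90%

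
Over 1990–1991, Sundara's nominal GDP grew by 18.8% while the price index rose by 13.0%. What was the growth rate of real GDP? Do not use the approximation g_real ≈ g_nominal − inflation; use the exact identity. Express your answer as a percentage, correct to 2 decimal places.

(1 + g_nom) = (1 + g_real)(1 + π), so g_real = 1.1880 / 1.1300 − 1 = 0.05133.

5.13%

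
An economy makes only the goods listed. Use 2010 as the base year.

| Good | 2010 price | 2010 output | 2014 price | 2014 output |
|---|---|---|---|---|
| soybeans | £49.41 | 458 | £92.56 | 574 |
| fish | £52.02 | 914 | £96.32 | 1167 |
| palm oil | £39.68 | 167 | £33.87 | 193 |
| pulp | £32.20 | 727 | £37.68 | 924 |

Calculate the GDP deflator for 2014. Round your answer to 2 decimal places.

163.57

Nominal GDP 2014 = 92.56·574 + 96.32·1167 + 33.87·193 + 37.68·924 = 206888.11.
Real GDP 2014 (at 2010 prices) = 49.41·574 + 52.02·1167 + 39.68·193 + 32.20·924 = 126479.72.
Deflator = Nominal/Real × 100 = 206888.11/126479.72 × 100 = 163.574.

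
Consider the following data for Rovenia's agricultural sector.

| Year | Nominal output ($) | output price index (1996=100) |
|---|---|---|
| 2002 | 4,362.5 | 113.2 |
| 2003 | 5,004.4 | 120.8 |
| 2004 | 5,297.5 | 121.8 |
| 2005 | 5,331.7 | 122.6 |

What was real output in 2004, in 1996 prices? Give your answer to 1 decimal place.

$4,349.3

Real output 2004 = 5297.5 / 1.218 = 4349.34.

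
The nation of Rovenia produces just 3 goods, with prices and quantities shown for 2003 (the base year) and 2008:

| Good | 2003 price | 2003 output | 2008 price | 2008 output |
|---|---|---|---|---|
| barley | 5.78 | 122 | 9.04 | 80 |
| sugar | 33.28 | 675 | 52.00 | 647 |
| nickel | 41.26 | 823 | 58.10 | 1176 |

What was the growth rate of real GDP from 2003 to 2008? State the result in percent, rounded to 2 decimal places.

23.44%

Real GDP 2003 = Nominal GDP 2003 = 5.78·122 + 33.28·675 + 41.26·823 = 57126.14.
Real GDP 2008 (at 2003 prices) = 5.78·80 + 33.28·647 + 41.26·1176 = 70516.32.
Real growth = 70516.32/57126.14 − 1 = 0.2344.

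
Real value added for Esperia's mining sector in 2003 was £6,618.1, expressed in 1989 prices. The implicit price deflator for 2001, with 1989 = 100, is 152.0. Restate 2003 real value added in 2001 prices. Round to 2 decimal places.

£10,059.51

Real value added in 2001 prices = Real value added in 1989 prices × (P_2001/P_1989) = 6618.1 × 1.520 = 10059.51.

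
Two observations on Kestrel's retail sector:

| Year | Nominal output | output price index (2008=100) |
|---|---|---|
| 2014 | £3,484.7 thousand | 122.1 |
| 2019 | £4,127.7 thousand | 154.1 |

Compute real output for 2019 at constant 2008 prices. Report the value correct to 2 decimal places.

Real output = Nominal / (output price index/100) = 4127.7 / 1.541 = 2678.59.

£2,678.59 thousand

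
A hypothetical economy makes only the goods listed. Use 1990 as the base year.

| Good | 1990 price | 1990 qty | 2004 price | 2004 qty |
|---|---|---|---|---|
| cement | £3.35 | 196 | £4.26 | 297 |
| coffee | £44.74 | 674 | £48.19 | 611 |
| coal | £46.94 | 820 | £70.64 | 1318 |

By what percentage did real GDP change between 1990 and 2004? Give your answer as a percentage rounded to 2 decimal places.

30.15%

Real GDP 1990 = Nominal GDP 1990 = 3.35·196 + 44.74·674 + 46.94·820 = 69302.16.
Real GDP 2004 (at 1990 prices) = 3.35·297 + 44.74·611 + 46.94·1318 = 90198.01.
Real growth = 90198.01/69302.16 − 1 = 0.3015.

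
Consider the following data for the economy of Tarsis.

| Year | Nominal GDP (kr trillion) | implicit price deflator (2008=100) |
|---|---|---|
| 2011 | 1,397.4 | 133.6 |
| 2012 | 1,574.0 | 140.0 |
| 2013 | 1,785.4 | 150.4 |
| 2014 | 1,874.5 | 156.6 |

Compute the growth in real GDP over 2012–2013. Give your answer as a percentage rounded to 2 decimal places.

5.59%

Real GDP 2012 = 1574.0/1.400 = 1124.29.
Real GDP 2013 = 1785.4/1.504 = 1187.10.
Change = 1187.10/1124.29 − 1 = 0.0559.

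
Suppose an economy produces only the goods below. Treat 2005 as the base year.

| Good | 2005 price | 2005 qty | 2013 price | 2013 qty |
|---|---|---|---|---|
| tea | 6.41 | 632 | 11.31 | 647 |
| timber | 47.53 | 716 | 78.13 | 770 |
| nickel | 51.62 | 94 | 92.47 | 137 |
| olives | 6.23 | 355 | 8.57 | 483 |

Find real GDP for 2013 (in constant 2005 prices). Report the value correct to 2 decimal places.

50826.40

Real GDP 2013 = Σ (p_2005 × q_2013) = 6.41·647 + 47.53·770 + 51.62·137 + 6.23·483 = 50826.40.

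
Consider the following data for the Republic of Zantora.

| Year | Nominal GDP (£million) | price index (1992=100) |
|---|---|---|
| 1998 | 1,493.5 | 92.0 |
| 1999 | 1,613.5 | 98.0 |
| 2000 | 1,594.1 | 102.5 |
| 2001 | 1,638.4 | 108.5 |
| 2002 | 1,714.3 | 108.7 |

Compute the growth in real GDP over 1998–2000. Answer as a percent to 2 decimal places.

Real GDP 1998 = 1493.5/0.920 = 1623.37.
Real GDP 2000 = 1594.1/1.025 = 1555.22.
Change = 1555.22/1623.37 − 1 = -0.0420.

-4.20%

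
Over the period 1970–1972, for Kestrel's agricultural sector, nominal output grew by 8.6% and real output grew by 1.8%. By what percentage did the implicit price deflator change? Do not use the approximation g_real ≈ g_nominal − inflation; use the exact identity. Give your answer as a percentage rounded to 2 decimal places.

6.68%

(1 + g_nom) = (1 + g_real)(1 + π), so π = 1.0860 / 1.0180 − 1 = 0.06680.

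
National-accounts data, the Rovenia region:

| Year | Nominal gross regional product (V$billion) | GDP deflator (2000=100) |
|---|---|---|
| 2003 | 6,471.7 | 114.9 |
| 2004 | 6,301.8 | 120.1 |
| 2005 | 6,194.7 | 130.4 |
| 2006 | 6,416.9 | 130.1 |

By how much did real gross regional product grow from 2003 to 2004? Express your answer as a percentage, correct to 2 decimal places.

-6.84%

Real gross regional product 2003 = 6471.7/1.149 = 5632.46.
Real gross regional product 2004 = 6301.8/1.201 = 5247.13.
Change = 5247.13/5632.46 − 1 = -0.0684.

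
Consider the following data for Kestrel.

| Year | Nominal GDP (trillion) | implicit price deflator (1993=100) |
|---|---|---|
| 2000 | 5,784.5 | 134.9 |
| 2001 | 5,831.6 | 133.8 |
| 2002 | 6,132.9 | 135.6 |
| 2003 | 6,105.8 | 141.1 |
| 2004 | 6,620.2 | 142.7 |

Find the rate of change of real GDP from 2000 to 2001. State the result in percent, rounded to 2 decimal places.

Real GDP 2000 = 5784.5/1.349 = 4287.99.
Real GDP 2001 = 5831.6/1.338 = 4358.45.
Change = 4358.45/4287.99 − 1 = 0.0164.

1.64%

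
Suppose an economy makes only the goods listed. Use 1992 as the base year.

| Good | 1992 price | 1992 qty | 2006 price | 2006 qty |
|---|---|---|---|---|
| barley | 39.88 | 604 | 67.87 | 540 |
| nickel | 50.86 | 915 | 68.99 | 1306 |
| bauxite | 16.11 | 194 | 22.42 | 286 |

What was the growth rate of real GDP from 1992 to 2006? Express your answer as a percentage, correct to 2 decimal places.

25.51%

Real GDP 1992 = Nominal GDP 1992 = 39.88·604 + 50.86·915 + 16.11·194 = 73749.76.
Real GDP 2006 (at 1992 prices) = 39.88·540 + 50.86·1306 + 16.11·286 = 92565.82.
Real growth = 92565.82/73749.76 − 1 = 0.2551.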